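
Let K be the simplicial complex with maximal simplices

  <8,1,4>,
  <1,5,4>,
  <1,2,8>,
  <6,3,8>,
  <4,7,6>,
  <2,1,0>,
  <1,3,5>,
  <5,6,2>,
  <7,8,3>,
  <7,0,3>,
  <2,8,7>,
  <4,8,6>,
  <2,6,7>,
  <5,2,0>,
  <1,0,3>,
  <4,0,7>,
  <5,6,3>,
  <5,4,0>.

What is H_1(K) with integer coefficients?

Take the total order 0 < 1 < 2 < 3 < 4 < 5 < 6 < 7 < 8 on the vertex set. Then K (dimension 2) consists of the simplices:

  0-simplices (9): [0], [1], [2], [3], [4], [5], [6], [7], [8]
  1-simplices (27): (27 of them)
  2-simplices (18): [0,1,2], [0,1,3], [0,2,5], [0,3,7], [0,4,5], [0,4,7], [1,2,8], [1,3,5], [1,4,5], [1,4,8], [2,5,6], [2,6,7], [2,7,8], [3,5,6], [3,6,8], [3,7,8], [4,6,7], [4,6,8]

so the chain groups are C_0 ≅ Z^9, C_1 ≅ Z^27, C_2 ≅ Z^18.

∂_1: C_1 → C_0 maps an edge to its endpoints' difference, ∂[p,q] = q − p. For instance
  ∂[0,2] = [2] − [0].
As a 9×27 matrix over Z this has rank 8, with invariant factors (1,1,1,1,1,1,1,1).

The boundary map ∂_2: C_2 → C_1 sends each 2-simplex [p,q,r] to [q,r] − [p,r] + [p,q]. For instance
  ∂[4,6,8] = [6,8] − [4,8] + [4,6],
  ∂[2,6,7] = [6,7] − [2,7] + [2,6].
The 27×18 boundary matrix has rank 18 and Smith normal form diag(1,1,1,1,1,1,1,1,1,1,1,1,1,1,1,1,1,2).

From H_k ≅ ker(∂_k) / im(∂_{k+1}) we obtain:

  H_1: rank ker ∂_1 − rank ∂_2 = (27 − 8) − 18 = 1, and ∂_2 has invariant factor 2 > 1, so H_1 ≅ Z × Z/2.

H_1 = Z × Z/2.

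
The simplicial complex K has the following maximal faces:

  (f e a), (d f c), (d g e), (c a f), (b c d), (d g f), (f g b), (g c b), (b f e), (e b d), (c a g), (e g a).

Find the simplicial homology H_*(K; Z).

H_0 = Z,  H_1 = Z/2,  H_2 = 0.

We work with the vertex ordering a < b < c < d < e < f < g. The simplices of K, each written with vertices in increasing order, are:

  0-simplices (7): a, b, c, d, e, f, g
  1-simplices (18): ac, ae, af, ag, bc, bd, be, bf, bg, cd, cf, cg, de, df, dg, ef, eg, fg
  2-simplices (12): acf, acg, aef, aeg, bcd, bcg, bde, bef, bfg, cdf, deg, dfg

Hence C_0 ≅ Z^7, C_1 ≅ Z^18, C_2 ≅ Z^12.

∂_1: C_1 → C_0 sends each edge [p,q] (with p < q) to q − p. For instance
  ∂fg = g − f.
As a 7×18 matrix over Z this has rank 6, with invariant factors (1,1,1,1,1,1).

∂_2: C_2 → C_1 acts by ∂[p,q,r] = [q,r] − [p,r] + [p,q]. For instance
  ∂bde = de − be + bd,
  ∂bfg = fg − bg + bf.
As a 18×12 matrix over Z this has rank 12, with invariant factors (1,1,1,1,1,1,1,1,1,1,1,2).

From H_k ≅ ker(∂_k) / im(∂_{k+1}) we obtain:

  H_0: rank C_0 − rank ∂_1 = 7 − 6 = 1, and the invariant factors of ∂_1 are all 1, so H_0 = Z.
  H_1: rank ker ∂_1 − rank ∂_2 = (18 − 6) − 12 = 0, and ∂_2 has invariant factor 2 > 1, so H_1 = Z/2.
  H_2: rank ker ∂_2 − rank ∂_3 = (12 − 12) − 0 = 0, and there is no ∂_3, so H_2 = 0.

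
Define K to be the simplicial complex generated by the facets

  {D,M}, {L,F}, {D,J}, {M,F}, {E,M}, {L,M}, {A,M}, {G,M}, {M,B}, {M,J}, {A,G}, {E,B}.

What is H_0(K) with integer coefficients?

K has 9 vertices, 12 edges.
rank ∂_0 = 0, rank ∂_1 = 8 ⇒ b_0 = 9 − 0 − 8 = 1; all invariant factors of ∂_1 are 1 so no torsion. So H_0 ≅ Z.

H_0 = Z.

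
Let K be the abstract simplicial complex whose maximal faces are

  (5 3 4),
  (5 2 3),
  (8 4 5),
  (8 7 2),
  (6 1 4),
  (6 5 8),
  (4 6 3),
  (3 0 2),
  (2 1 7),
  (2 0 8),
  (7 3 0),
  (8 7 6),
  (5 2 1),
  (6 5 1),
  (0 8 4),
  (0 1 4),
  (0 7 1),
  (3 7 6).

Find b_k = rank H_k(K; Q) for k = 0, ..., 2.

b_0 = 1, b_1 = 1, b_2 = 0.

Fix the vertex order 0 < 1 < 2 < 3 < 4 < 5 < 6 < 7 < 8 and write every simplex with vertices in increasing order. Then dim K = 2 and the simplices of K are:

  0-simplices (9): [0], [1], [2], [3], [4], [5], [6], [7], [8]
  1-simplices (27): (27 of them)
  2-simplices (18): [0,1,4], [0,1,7], [0,2,3], [0,2,8], [0,3,7], [0,4,8], [1,2,5], [1,2,7], [1,4,6], [1,5,6], [2,3,5], [2,7,8], [3,4,5], [3,4,6], [3,6,7], [4,5,8], [5,6,8], [6,7,8]

giving chain groups C_0 ≅ Z^9, C_1 ≅ Z^27, C_2 ≅ Z^18.

Boundary ∂_1: C_1 → C_0 maps an edge to its endpoints' difference, ∂[p,q] = q − p.
The 9×27 boundary matrix has rank 8 and Smith normal form diag(1,1,1,1,1,1,1,1).

The boundary map ∂_2: C_2 → C_1 sends each 2-simplex [p,q,r] to [q,r] − [p,r] + [p,q]. For instance
  ∂[0,4,8] = [4,8] − [0,8] + [0,4],
  ∂[1,4,6] = [4,6] − [1,6] + [1,4].
The resulting 27×18 matrix has rank 18, and its Smith normal form has invariant factors (1,1,1,1,1,1,1,1,1,1,1,1,1,1,1,1,1,2).

Now H_k = ker ∂_k / im ∂_{k+1}, so:

  H_0: rank C_0 − rank ∂_1 = 9 − 8 = 1, and the invariant factors of ∂_1 are all 1, so H_0 ≅ Z.
  H_1: rank ker ∂_1 − rank ∂_2 = (27 − 8) − 18 = 1, and ∂_2 has invariant factor 2 > 1, so H_1 ≅ Z ⊕ Z/2Z.
  H_2: rank ker ∂_2 − rank ∂_3 = (18 − 18) − 0 = 0, and there is no ∂_3, so H_2 ≅ 0.

(K is a triangulation of the Klein bottle.)

Hence the Betti numbers are b_0 = 1, b_1 = 1, b_2 = 0.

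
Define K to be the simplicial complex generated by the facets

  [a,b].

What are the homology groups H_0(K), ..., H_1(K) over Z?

H_0 ≅ Z,  H_1 = 0.

Order the vertices as a < b. Listing each simplex with vertices in this order, K has dimension 1 with simplices:

  0-simplices (2): a, b
  1-simplices (1): ab

Hence C_0 ≅ Z^2, C_1 ≅ Z^1.

The boundary map ∂_1: C_1 → C_0 maps an edge to its endpoints' difference, ∂[p,q] = q − p.
The resulting 2×1 matrix has rank 1, and its Smith normal form has invariant factors (1).

Now H_k = ker ∂_k / im ∂_{k+1}, so:

  H_0: rank C_0 − rank ∂_1 = 2 − 1 = 1, and the invariant factors of ∂_1 are all 1, so H_0 ≅ Z.
  H_1: rank ker ∂_1 − rank ∂_2 = (1 − 1) − 0 = 0, and there is no ∂_2, so H_1 ≅ 0.

(K is a triangulation of the 1-simplex.)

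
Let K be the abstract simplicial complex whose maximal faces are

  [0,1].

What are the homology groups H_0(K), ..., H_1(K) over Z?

Fix the vertex order 0 < 1 and write every simplex with vertices in increasing order. Then dim K = 1 and the simplices of K are:

  0-simplices (2): [0], [1]
  1-simplices (1): [0,1]

Hence C_0 ≅ Z^2, C_1 ≅ Z^1.

Boundary ∂_1: C_1 → C_0 maps an edge to its endpoints' difference, ∂[p,q] = q − p. For instance
  ∂[0,1] = [1] − [0].
The 2×1 boundary matrix has rank 1 and Smith normal form diag(1).

From H_k ≅ ker(∂_k) / im(∂_{k+1}) we obtain:

  H_0: rank C_0 − rank ∂_1 = 2 − 1 = 1, and the invariant factors of ∂_1 are all 1, so H_0 ≅ Z.
  H_1: rank ker ∂_1 − rank ∂_2 = (1 − 1) − 0 = 0, and there is no ∂_2, so H_1 ≅ 0.

(K is a triangulation of the 1-simplex.)

H_0 = Z,  H_1 = 0.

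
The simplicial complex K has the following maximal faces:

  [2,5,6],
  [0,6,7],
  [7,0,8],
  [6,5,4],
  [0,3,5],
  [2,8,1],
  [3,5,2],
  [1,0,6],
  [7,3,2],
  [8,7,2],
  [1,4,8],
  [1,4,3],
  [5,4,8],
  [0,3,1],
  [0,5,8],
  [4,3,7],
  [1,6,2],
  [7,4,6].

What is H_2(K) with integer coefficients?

K has 9 vertices, 27 edges, 18 triangles.
rank ∂_2 = 17, rank ∂_3 = 0 ⇒ b_2 = 18 − 17 − 0 = 1. So H_2 ≅ Z.

H_2 = Z.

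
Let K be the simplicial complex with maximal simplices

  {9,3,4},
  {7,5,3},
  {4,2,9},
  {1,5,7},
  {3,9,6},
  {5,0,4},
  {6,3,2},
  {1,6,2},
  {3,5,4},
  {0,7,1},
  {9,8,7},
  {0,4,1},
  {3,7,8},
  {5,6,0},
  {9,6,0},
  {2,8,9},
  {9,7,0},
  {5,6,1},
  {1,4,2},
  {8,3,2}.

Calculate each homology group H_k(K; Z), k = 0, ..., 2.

Order the vertices as 0 < 1 < 2 < 3 < 4 < 5 < 6 < 7 < 8 < 9. Listing each simplex with vertices in this order, K has dimension 2 with simplices:

  0-simplices (10): [0], [1], [2], [3], [4], [5], [6], [7], [8], [9]
  1-simplices (30): (30 of them)
  2-simplices (20): (20 of them)

so the chain groups are C_0 ≅ Z^10, C_1 ≅ Z^30, C_2 ≅ Z^20.

The boundary map ∂_1: C_1 → C_0 sends each edge [p,q] (with p < q) to q − p. For instance
  ∂[0,6] = [6] − [0].
As a 10×30 matrix over Z this has rank 9, with invariant factors (1,1,1,1,1,1,1,1,1).

Boundary ∂_2: C_2 → C_1 sends each 2-simplex [p,q,r] to [q,r] − [p,r] + [p,q]. For instance
  ∂[2,8,9] = [8,9] − [2,9] + [2,8],
  ∂[0,6,9] = [6,9] − [0,9] + [0,6].
As a 30×20 matrix over Z this has rank 20, with invariant factors (1,1,1,1,1,1,1,1,1,1,1,1,1,1,1,1,1,1,1,2).

Computing H_k = (kernel of ∂_k) / (image of ∂_{k+1}):

  H_0: rank C_0 − rank ∂_1 = 10 − 9 = 1, and the invariant factors of ∂_1 are all 1, so H_0 = Z.
  H_1: rank ker ∂_1 − rank ∂_2 = (30 − 9) − 20 = 1, and ∂_2 has invariant factor 2 > 1, so H_1 = Z ⊕ Z_2.
  H_2: rank ker ∂_2 − rank ∂_3 = (20 − 20) − 0 = 0, and there is no ∂_3, so H_2 = 0.

H_0 ≅ Z,  H_1 ≅ Z ⊕ Z_2,  H_2 = 0.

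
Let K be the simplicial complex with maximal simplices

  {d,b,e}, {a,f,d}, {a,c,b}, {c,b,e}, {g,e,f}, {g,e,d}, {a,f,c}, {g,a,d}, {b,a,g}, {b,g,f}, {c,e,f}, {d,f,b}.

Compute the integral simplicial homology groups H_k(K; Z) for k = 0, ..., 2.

Take the total order a < b < c < d < e < f < g on the vertex set. Then K (dimension 2) consists of the simplices:

  0-simplices (7): a, b, c, d, e, f, g
  1-simplices (18): ab, ac, ad, af, ag, bc, bd, be, bf, bg, ce, cf, de, df, dg, ef, eg, fg
  2-simplices (12): abc, abg, acf, adf, adg, bce, bde, bdf, bfg, cef, deg, efg

Hence C_0 ≅ Z^7, C_1 ≅ Z^18, C_2 ≅ Z^12.

The boundary map ∂_1: C_1 → C_0 maps an edge to its endpoints' difference, ∂[p,q] = q − p. For instance
  ∂ad = d − a.
The 7×18 boundary matrix has rank 6 and Smith normal form diag(1,1,1,1,1,1).

Boundary ∂_2: C_2 → C_1 acts by ∂[p,q,r] = [q,r] − [p,r] + [p,q]. For instance
  ∂abg = bg − ag + ab,
  ∂acf = cf − af + ac.
As a 18×12 matrix over Z this has rank 12, with invariant factors (1,1,1,1,1,1,1,1,1,1,1,2).

Reading off H_k = ker ∂_k / im ∂_{k+1}:

  H_0: rank C_0 − rank ∂_1 = 7 − 6 = 1, and the invariant factors of ∂_1 are all 1, so H_0 = Z.
  H_1: rank ker ∂_1 − rank ∂_2 = (18 − 6) − 12 = 0, and ∂_2 has invariant factor 2 > 1, so H_1 = Z/2Z.
  H_2: rank ker ∂_2 − rank ∂_3 = (12 − 12) − 0 = 0, and there is no ∂_3, so H_2 = 0.

As a check, the Euler characteristic is 7 − 18 + 12 = 1, which agrees with 1 − 0 + 0 = 1.

H_0 ≅ Z,  H_1 ≅ Z/2Z,  H_2 = 0.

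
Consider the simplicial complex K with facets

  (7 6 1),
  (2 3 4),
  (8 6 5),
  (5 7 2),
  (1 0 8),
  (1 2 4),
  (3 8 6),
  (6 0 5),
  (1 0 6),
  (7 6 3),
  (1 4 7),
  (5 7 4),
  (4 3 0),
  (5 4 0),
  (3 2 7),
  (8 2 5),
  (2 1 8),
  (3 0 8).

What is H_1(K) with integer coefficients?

H_1 = Z ⊕ Z/2Z.

K has 9 vertices, 27 edges, 18 triangles.
rank ∂_1 = 8, rank ∂_2 = 18 ⇒ b_1 = 27 − 8 − 18 = 1; ∂_2 has invariant factor(s) [2] giving torsion. So H_1 = Z ⊕ Z/2Z.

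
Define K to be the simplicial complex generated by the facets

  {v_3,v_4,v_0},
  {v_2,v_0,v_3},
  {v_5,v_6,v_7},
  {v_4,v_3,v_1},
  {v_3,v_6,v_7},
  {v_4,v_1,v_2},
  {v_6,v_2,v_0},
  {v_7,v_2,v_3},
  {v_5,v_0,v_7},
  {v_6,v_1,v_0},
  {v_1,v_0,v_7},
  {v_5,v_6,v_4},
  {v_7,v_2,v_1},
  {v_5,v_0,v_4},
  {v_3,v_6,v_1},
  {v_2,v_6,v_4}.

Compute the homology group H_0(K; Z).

H_0 ≅ Z.

Fix the vertex order v_0 < v_1 < v_2 < v_3 < v_4 < v_5 < v_6 < v_7 and write every simplex with vertices in increasing order. Then dim K = 2 and the simplices of K are:

  0-simplices (8): [v_0], [v_1], [v_2], [v_3], [v_4], [v_5], [v_6], [v_7]
  1-simplices (24): (24 of them)
  2-simplices (16): (16 of them)

so the chain groups are C_0 ≅ Z^8, C_1 ≅ Z^24, C_2 ≅ Z^16.

Boundary ∂_1: C_1 → C_0 maps an edge to its endpoints' difference, ∂[p,q] = q − p.
As a 8×24 matrix over Z this has rank 7, with invariant factors (1,1,1,1,1,1,1).

∂_2: C_2 → C_1 acts by ∂[p,q,r] = [q,r] − [p,r] + [p,q]. For instance
  ∂[v_1,v_2,v_7] = [v_2,v_7] − [v_1,v_7] + [v_1,v_2],
  ∂[v_2,v_4,v_6] = [v_4,v_6] − [v_2,v_6] + [v_2,v_4].
This gives a 24×16 integer matrix of rank 15; reducing to Smith normal form yields diagonal entries (1,1,1,1,1,1,1,1,1,1,1,1,1,1,1).

Now H_k = ker ∂_k / im ∂_{k+1}, so:

  H_0: rank C_0 − rank ∂_1 = 8 − 7 = 1, and the invariant factors of ∂_1 are all 1, so H_0 ≅ Z.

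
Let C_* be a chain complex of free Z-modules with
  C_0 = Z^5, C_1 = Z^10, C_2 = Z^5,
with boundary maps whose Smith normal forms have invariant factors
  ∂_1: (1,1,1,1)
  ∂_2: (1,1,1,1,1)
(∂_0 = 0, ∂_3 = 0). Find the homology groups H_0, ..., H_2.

H_0 ≅ Z,  H_1 ≅ Z,  H_2 = 0.

H_0: b_0 = 5 − 0 − 4 = 1; torsion from ∂_1 factors > 1: none. So H_0 ≅ Z.
H_1: b_1 = 10 − 4 − 5 = 1; torsion from ∂_2 factors > 1: none. So H_1 ≅ Z.
H_2: b_2 = 5 − 5 − 0 = 0; torsion from ∂_3 factors > 1: none. So H_2 ≅ 0.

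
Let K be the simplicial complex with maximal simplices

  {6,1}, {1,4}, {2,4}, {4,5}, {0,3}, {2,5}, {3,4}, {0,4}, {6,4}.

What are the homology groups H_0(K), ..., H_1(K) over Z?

H_0 ≅ Z,  H_1 ≅ Z^3.

We work with the vertex ordering 0 < 1 < 2 < 3 < 4 < 5 < 6. The simplices of K, each written with vertices in increasing order, are:

  0-simplices (7): [0], [1], [2], [3], [4], [5], [6]
  1-simplices (9): [0,3], [0,4], [1,4], [1,6], [2,4], [2,5], [3,4], [4,5], [4,6]

so the chain groups are C_0 ≅ Z^7, C_1 ≅ Z^9.

The boundary map ∂_1: C_1 → C_0 sends each edge [p,q] (with p < q) to q − p.
The 7×9 boundary matrix has rank 6 and Smith normal form diag(1,1,1,1,1,1).

From H_k ≅ ker(∂_k) / im(∂_{k+1}) we obtain:

  H_0: rank C_0 − rank ∂_1 = 7 − 6 = 1, and the invariant factors of ∂_1 are all 1, so H_0 ≅ Z.
  H_1: rank ker ∂_1 − rank ∂_2 = (9 − 6) − 0 = 3, and there is no ∂_2, so H_1 ≅ Z^3.

As a check, the Euler characteristic is 7 − 9 = -2, which agrees with 1 − 3 = -2.
(K is a triangulation of a wedge of 3 circles.)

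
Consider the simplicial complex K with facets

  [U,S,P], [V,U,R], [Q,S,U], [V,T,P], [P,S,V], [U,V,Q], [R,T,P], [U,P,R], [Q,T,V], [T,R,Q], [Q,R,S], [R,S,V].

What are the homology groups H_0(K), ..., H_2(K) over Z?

Fix the vertex order P < Q < R < S < T < U < V and write every simplex with vertices in increasing order. Then dim K = 2 and the simplices of K are:

  0-simplices (7): P, Q, R, S, T, U, V
  1-simplices (18): PR, PS, PT, PU, PV, QR, QS, QT, QU, QV, RS, RT, RU, RV, SU, SV, TV, UV
  2-simplices (12): PRT, PRU, PSU, PSV, PTV, QRS, QRT, QSU, QTV, QUV, RSV, RUV

giving chain groups C_0 ≅ Z^7, C_1 ≅ Z^18, C_2 ≅ Z^12.

Boundary ∂_1: C_1 → C_0 sends each edge [p,q] (with p < q) to q − p. For instance
  ∂QT = T − Q.
As a 7×18 matrix over Z this has rank 6, with invariant factors (1,1,1,1,1,1).

The boundary map ∂_2: C_2 → C_1 acts by ∂[p,q,r] = [q,r] − [p,r] + [p,q]. For instance
  ∂PRU = RU − PU + PR,
  ∂QRS = RS − QS + QR.
As a 18×12 matrix over Z this has rank 12, with invariant factors (1,1,1,1,1,1,1,1,1,1,1,2).

Now H_k = ker ∂_k / im ∂_{k+1}, so:

  H_0: rank C_0 − rank ∂_1 = 7 − 6 = 1, and the invariant factors of ∂_1 are all 1, so H_0 ≅ Z.
  H_1: rank ker ∂_1 − rank ∂_2 = (18 − 6) − 12 = 0, and ∂_2 has invariant factor 2 > 1, so H_1 ≅ Z_2.
  H_2: rank ker ∂_2 − rank ∂_3 = (12 − 12) − 0 = 0, and there is no ∂_3, so H_2 ≅ 0.

As a check, the Euler characteristic is 7 − 18 + 12 = 1, which agrees with 1 − 0 + 0 = 1.

H_0 = Z,  H_1 = Z_2,  H_2 = 0.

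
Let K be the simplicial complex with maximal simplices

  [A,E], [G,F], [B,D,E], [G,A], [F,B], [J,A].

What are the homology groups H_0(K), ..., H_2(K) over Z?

Take the total order A < B < D < E < F < G < J on the vertex set. Then K (dimension 2) consists of the simplices:

  0-simplices (7): A, B, D, E, F, G, J
  1-simplices (8): AE, AG, AJ, BD, BE, BF, DE, FG
  2-simplices (1): BDE

giving chain groups C_0 ≅ Z^7, C_1 ≅ Z^8, C_2 ≅ Z^1.

Boundary ∂_1: C_1 → C_0 is given by ∂[p,q] = [q] − [p]. For instance
  ∂BD = D − B.
The resulting 7×8 matrix has rank 6, and its Smith normal form has invariant factors (1,1,1,1,1,1).

The boundary map ∂_2: C_2 → C_1 maps a triangle to the signed sum of its edges. For instance
  ∂BDE = DE − BE + BD.
As a 8×1 matrix over Z this has rank 1, with invariant factors (1).

Reading off H_k = ker ∂_k / im ∂_{k+1}:

  H_0: rank C_0 − rank ∂_1 = 7 − 6 = 1, and the invariant factors of ∂_1 are all 1, so H_0 = Z.
  H_1: rank ker ∂_1 − rank ∂_2 = (8 − 6) − 1 = 1, and the invariant factors of ∂_2 are all 1, so H_1 = Z.
  H_2: rank ker ∂_2 − rank ∂_3 = (1 − 1) − 0 = 0, and there is no ∂_3, so H_2 = 0.

H_0 ≅ Z,  H_1 ≅ Z,  H_2 = 0.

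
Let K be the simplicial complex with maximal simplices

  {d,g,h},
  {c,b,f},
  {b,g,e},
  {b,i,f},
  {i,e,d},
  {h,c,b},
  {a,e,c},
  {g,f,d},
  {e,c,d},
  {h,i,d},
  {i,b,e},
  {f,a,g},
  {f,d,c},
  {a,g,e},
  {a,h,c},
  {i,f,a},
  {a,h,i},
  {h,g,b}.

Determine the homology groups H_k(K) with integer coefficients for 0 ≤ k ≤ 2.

Take the total order a < b < c < d < e < f < g < h < i on the vertex set. Then K (dimension 2) consists of the simplices:

  0-simplices (9): a, b, c, d, e, f, g, h, i
  1-simplices (27): ac, ae, af, ag, ah, ai, bc, be, bf, bg, bh, bi, cd, ce, cf, ch, de, df, dg, dh, di, eg, ei, fg, fi, gh, hi
  2-simplices (18): ace, ach, aeg, afg, afi, ahi, bcf, bch, beg, bei, bfi, bgh, cde, cdf, dei, dfg, dgh, dhi

Hence C_0 ≅ Z^9, C_1 ≅ Z^27, C_2 ≅ Z^18.

Boundary ∂_1: C_1 → C_0 maps an edge to its endpoints' difference, ∂[p,q] = q − p.
As a 9×27 matrix over Z this has rank 8, with invariant factors (1,1,1,1,1,1,1,1).

The boundary map ∂_2: C_2 → C_1 sends each 2-simplex [p,q,r] to [q,r] − [p,r] + [p,q]. For instance
  ∂afg = fg − ag + af,
  ∂bgh = gh − bh + bg.
The 27×18 boundary matrix has rank 17 and Smith normal form diag(1,1,1,1,1,1,1,1,1,1,1,1,1,1,1,1,1).

Reading off H_k = ker ∂_k / im ∂_{k+1}:

  H_0: rank C_0 − rank ∂_1 = 9 − 8 = 1, and the invariant factors of ∂_1 are all 1, so H_0 = Z.
  H_1: rank ker ∂_1 − rank ∂_2 = (27 − 8) − 17 = 2, and the invariant factors of ∂_2 are all 1, so H_1 = Z^2.
  H_2: rank ker ∂_2 − rank ∂_3 = (18 − 17) − 0 = 1, and there is no ∂_3, so H_2 = Z.

H_0 = Z,  H_1 = Z^2,  H_2 = Z.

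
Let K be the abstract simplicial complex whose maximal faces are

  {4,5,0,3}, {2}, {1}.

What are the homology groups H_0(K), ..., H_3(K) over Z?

H_0 ≅ Z^3,  H_1 = 0,  H_2 = 0,  H_3 = 0.

K has 6 vertices, 6 edges, 4 triangles, 1 3-simplex.
rank ∂_0 = 0, rank ∂_1 = 3 ⇒ b_0 = 6 − 0 − 3 = 3; all invariant factors of ∂_1 are 1 so no torsion. So H_0 = Z^3.
rank ∂_1 = 3, rank ∂_2 = 3 ⇒ b_1 = 6 − 3 − 3 = 0; all invariant factors of ∂_2 are 1 so no torsion. So H_1 = 0.
rank ∂_2 = 3, rank ∂_3 = 1 ⇒ b_2 = 4 − 3 − 1 = 0; all invariant factors of ∂_3 are 1 so no torsion. So H_2 = 0.
rank ∂_3 = 1, rank ∂_4 = 0 ⇒ b_3 = 1 − 1 − 0 = 0. So H_3 = 0.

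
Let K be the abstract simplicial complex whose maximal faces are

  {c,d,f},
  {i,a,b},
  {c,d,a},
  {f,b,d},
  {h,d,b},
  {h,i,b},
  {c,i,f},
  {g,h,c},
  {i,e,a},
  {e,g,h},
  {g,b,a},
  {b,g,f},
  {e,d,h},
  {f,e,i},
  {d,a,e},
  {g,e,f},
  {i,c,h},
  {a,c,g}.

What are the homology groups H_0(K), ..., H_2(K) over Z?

H_0 = Z,  H_1 = Z^2,  H_2 = Z.

Order the vertices as a < b < c < d < e < f < g < h < i. Listing each simplex with vertices in this order, K has dimension 2 with simplices:

  0-simplices (9): a, b, c, d, e, f, g, h, i
  1-simplices (27): ab, ac, ad, ae, ag, ai, bd, bf, bg, bh, bi, cd, cf, cg, ch, ci, de, df, dh, ef, eg, eh, ei, fg, fi, gh, hi
  2-simplices (18): abg, abi, acd, acg, ade, aei, bdf, bdh, bfg, bhi, cdf, cfi, cgh, chi, deh, efg, efi, egh

giving chain groups C_0 ≅ Z^9, C_1 ≅ Z^27, C_2 ≅ Z^18.

∂_1: C_1 → C_0 maps an edge to its endpoints' difference, ∂[p,q] = q − p.
The 9×27 boundary matrix has rank 8 and Smith normal form diag(1,1,1,1,1,1,1,1).

The boundary map ∂_2: C_2 → C_1 maps a triangle to the signed sum of its edges. For instance
  ∂bhi = hi − bi + bh,
  ∂aei = ei − ai + ae.
The resulting 27×18 matrix has rank 17, and its Smith normal form has invariant factors (1,1,1,1,1,1,1,1,1,1,1,1,1,1,1,1,1).

Now H_k = ker ∂_k / im ∂_{k+1}, so:

  H_0: rank C_0 − rank ∂_1 = 9 − 8 = 1, and the invariant factors of ∂_1 are all 1, so H_0 ≅ Z.
  H_1: rank ker ∂_1 − rank ∂_2 = (27 − 8) − 17 = 2, and the invariant factors of ∂_2 are all 1, so H_1 ≅ Z^2.
  H_2: rank ker ∂_2 − rank ∂_3 = (18 − 17) − 0 = 1, and there is no ∂_3, so H_2 ≅ Z.

As a check, the Euler characteristic is 9 − 27 + 18 = 0, which agrees with 1 − 2 + 1 = 0.
(K is a triangulation of the torus T^2.)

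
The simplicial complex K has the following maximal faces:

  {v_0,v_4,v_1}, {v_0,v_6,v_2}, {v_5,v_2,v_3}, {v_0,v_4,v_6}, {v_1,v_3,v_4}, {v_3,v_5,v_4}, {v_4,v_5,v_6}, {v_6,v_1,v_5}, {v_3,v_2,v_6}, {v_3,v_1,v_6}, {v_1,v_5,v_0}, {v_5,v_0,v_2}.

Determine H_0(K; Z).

Order the vertices as v_0 < v_1 < v_2 < v_3 < v_4 < v_5 < v_6. Listing each simplex with vertices in this order, K has dimension 2 with simplices:

  0-simplices (7): [v_0], [v_1], [v_2], [v_3], [v_4], [v_5], [v_6]
  1-simplices (18): (18 of them)
  2-simplices (12): (12 of them)

giving chain groups C_0 ≅ Z^7, C_1 ≅ Z^18, C_2 ≅ Z^12.

∂_1: C_1 → C_0 maps an edge to its endpoints' difference, ∂[p,q] = q − p. For instance
  ∂[v_1,v_3] = [v_3] − [v_1].
This gives a 7×18 integer matrix of rank 6; reducing to Smith normal form yields diagonal entries (1,1,1,1,1,1).

Boundary ∂_2: C_2 → C_1 acts by ∂[p,q,r] = [q,r] − [p,r] + [p,q]. For instance
  ∂[v_4,v_5,v_6] = [v_5,v_6] − [v_4,v_6] + [v_4,v_5],
  ∂[v_0,v_2,v_6] = [v_2,v_6] − [v_0,v_6] + [v_0,v_2].
As a 18×12 matrix over Z this has rank 12, with invariant factors (1,1,1,1,1,1,1,1,1,1,1,2).

Computing H_k = (kernel of ∂_k) / (image of ∂_{k+1}):

  H_0: rank C_0 − rank ∂_1 = 7 − 6 = 1, and the invariant factors of ∂_1 are all 1, so H_0 = Z.

H_0 = Z.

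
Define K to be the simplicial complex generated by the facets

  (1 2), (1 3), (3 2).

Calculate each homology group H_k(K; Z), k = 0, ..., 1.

Order the vertices as 1 < 2 < 3. Listing each simplex with vertices in this order, K has dimension 1 with simplices:

  0-simplices (3): [1], [2], [3]
  1-simplices (3): [1,2], [1,3], [2,3]

giving chain groups C_0 ≅ Z^3, C_1 ≅ Z^3.

∂_1: C_1 → C_0 sends each edge [p,q] (with p < q) to q − p.
This gives a 3×3 integer matrix of rank 2; reducing to Smith normal form yields diagonal entries (1,1).

Reading off H_k = ker ∂_k / im ∂_{k+1}:

  H_0: rank C_0 − rank ∂_1 = 3 − 2 = 1, and the invariant factors of ∂_1 are all 1, so H_0 = Z.
  H_1: rank ker ∂_1 − rank ∂_2 = (3 − 2) − 0 = 1, and there is no ∂_2, so H_1 = Z.

H_0 = Z,  H_1 = Z.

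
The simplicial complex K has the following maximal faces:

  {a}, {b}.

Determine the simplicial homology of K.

Fix the vertex order a < b and write every simplex with vertices in increasing order. Then dim K = 0 and the simplices of K are:

  0-simplices (2): a, b

giving chain groups C_0 ≅ Z^2.

Computing H_k = (kernel of ∂_k) / (image of ∂_{k+1}):

  H_0: rank C_0 − rank ∂_1 = 2 − 0 = 2, and there is no ∂_1, so H_0 ≅ Z^2.

(K is a triangulation of a set of 2 points.)

H_0 = Z^2.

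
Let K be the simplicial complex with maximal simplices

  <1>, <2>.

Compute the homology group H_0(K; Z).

H_0 = Z^2.

Fix the vertex order 1 < 2 and write every simplex with vertices in increasing order. Then dim K = 0 and the simplices of K are:

  0-simplices (2): [1], [2]

giving chain groups C_0 ≅ Z^2.

Now H_k = ker ∂_k / im ∂_{k+1}, so:

  H_0: rank C_0 − rank ∂_1 = 2 − 0 = 2, and there is no ∂_1, so H_0 ≅ Z^2.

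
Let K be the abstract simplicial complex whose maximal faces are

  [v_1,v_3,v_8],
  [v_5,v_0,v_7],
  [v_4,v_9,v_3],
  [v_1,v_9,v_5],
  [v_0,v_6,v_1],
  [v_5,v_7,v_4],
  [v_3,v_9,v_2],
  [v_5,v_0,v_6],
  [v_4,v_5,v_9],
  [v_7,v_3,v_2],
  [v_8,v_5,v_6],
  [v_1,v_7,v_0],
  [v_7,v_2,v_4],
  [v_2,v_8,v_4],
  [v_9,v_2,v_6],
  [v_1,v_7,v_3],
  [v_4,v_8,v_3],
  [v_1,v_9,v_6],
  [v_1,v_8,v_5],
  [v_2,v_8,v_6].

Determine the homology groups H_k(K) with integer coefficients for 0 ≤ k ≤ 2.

H_0 = Z,  H_1 = Z ⊕ Z/2,  H_2 = 0.

We work with the vertex ordering v_0 < v_1 < v_2 < v_3 < v_4 < v_5 < v_6 < v_7 < v_8 < v_9. The simplices of K, each written with vertices in increasing order, are:

  0-simplices (10): [v_0], [v_1], [v_2], [v_3], [v_4], [v_5], [v_6], [v_7], [v_8], [v_9]
  1-simplices (30): (30 of them)
  2-simplices (20): (20 of them)

giving chain groups C_0 ≅ Z^10, C_1 ≅ Z^30, C_2 ≅ Z^20.

Boundary ∂_1: C_1 → C_0 maps an edge to its endpoints' difference, ∂[p,q] = q − p.
This gives a 10×30 integer matrix of rank 9; reducing to Smith normal form yields diagonal entries (1,1,1,1,1,1,1,1,1).

The boundary map ∂_2: C_2 → C_1 sends each 2-simplex [p,q,r] to [q,r] − [p,r] + [p,q]. For instance
  ∂[v_0,v_1,v_7] = [v_1,v_7] − [v_0,v_7] + [v_0,v_1],
  ∂[v_1,v_5,v_9] = [v_5,v_9] − [v_1,v_9] + [v_1,v_5].
As a 30×20 matrix over Z this has rank 20, with invariant factors (1,1,1,1,1,1,1,1,1,1,1,1,1,1,1,1,1,1,1,2).

From H_k ≅ ker(∂_k) / im(∂_{k+1}) we obtain:

  H_0: rank C_0 − rank ∂_1 = 10 − 9 = 1, and the invariant factors of ∂_1 are all 1, so H_0 = Z.
  H_1: rank ker ∂_1 − rank ∂_2 = (30 − 9) − 20 = 1, and ∂_2 has invariant factor 2 > 1, so H_1 = Z ⊕ Z/2.
  H_2: rank ker ∂_2 − rank ∂_3 = (20 − 20) − 0 = 0, and there is no ∂_3, so H_2 = 0.

As a check, the Euler characteristic is 10 − 30 + 20 = 0, which agrees with 1 − 1 + 0 = 0.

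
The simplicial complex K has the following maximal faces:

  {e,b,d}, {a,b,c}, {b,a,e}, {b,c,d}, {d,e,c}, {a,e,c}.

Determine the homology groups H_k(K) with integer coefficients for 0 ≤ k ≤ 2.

H_0 = Z,  H_1 = 0,  H_2 = Z.

We work with the vertex ordering a < b < c < d < e. The simplices of K, each written with vertices in increasing order, are:

  0-simplices (5): a, b, c, d, e
  1-simplices (9): ab, ac, ae, bc, bd, be, cd, ce, de
  2-simplices (6): abc, abe, ace, bcd, bde, cde

giving chain groups C_0 ≅ Z^5, C_1 ≅ Z^9, C_2 ≅ Z^6.

Boundary ∂_1: C_1 → C_0 maps an edge to its endpoints' difference, ∂[p,q] = q − p.
The 5×9 boundary matrix has rank 4 and Smith normal form diag(1,1,1,1).

Boundary ∂_2: C_2 → C_1 acts by ∂[p,q,r] = [q,r] − [p,r] + [p,q]. For instance
  ∂abe = be − ae + ab,
  ∂ace = ce − ae + ac.
This gives a 9×6 integer matrix of rank 5; reducing to Smith normal form yields diagonal entries (1,1,1,1,1).

Computing H_k = (kernel of ∂_k) / (image of ∂_{k+1}):

  H_0: rank C_0 − rank ∂_1 = 5 − 4 = 1, and the invariant factors of ∂_1 are all 1, so H_0 = Z.
  H_1: rank ker ∂_1 − rank ∂_2 = (9 − 4) − 5 = 0, and the invariant factors of ∂_2 are all 1, so H_1 = 0.
  H_2: rank ker ∂_2 − rank ∂_3 = (6 − 5) − 0 = 1, and there is no ∂_3, so H_2 = Z.

(K is a triangulation of the 2-sphere S^2.)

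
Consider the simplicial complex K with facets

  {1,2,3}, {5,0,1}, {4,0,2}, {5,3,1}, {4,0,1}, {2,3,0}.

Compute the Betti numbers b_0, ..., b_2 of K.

b_0 = 1, b_1 = 1, b_2 = 0.

Order the vertices as 0 < 1 < 2 < 3 < 4 < 5. Listing each simplex with vertices in this order, K has dimension 2 with simplices:

  0-simplices (6): [0], [1], [2], [3], [4], [5]
  1-simplices (12): [0,1], [0,2], [0,3], [0,4], [0,5], [1,2], [1,3], [1,4], [1,5], [2,3], [2,4], [3,5]
  2-simplices (6): [0,1,4], [0,1,5], [0,2,3], [0,2,4], [1,2,3], [1,3,5]

giving chain groups C_0 ≅ Z^6, C_1 ≅ Z^12, C_2 ≅ Z^6.

The boundary map ∂_1: C_1 → C_0 sends each edge [p,q] (with p < q) to q − p.
The 6×12 boundary matrix has rank 5 and Smith normal form diag(1,1,1,1,1).

The boundary map ∂_2: C_2 → C_1 acts by ∂[p,q,r] = [q,r] − [p,r] + [p,q]. For instance
  ∂[0,1,5] = [1,5] − [0,5] + [0,1],
  ∂[1,3,5] = [3,5] − [1,5] + [1,3].
As a 12×6 matrix over Z this has rank 6, with invariant factors (1,1,1,1,1,1).

Now H_k = ker ∂_k / im ∂_{k+1}, so:

  H_0: rank C_0 − rank ∂_1 = 6 − 5 = 1, and the invariant factors of ∂_1 are all 1, so H_0 = Z.
  H_1: rank ker ∂_1 − rank ∂_2 = (12 − 5) − 6 = 1, and the invariant factors of ∂_2 are all 1, so H_1 = Z.
  H_2: rank ker ∂_2 − rank ∂_3 = (6 − 6) − 0 = 0, and there is no ∂_3, so H_2 = 0.

(K is a triangulation of the cylinder S^1 x I.)

Hence the Betti numbers are b_0 = 1, b_1 = 1, b_2 = 0.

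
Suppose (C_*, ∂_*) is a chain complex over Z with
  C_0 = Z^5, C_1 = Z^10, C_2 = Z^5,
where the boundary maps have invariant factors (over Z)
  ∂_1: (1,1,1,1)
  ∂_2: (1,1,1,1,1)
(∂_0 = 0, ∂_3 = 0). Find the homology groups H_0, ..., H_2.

H_0 = Z,  H_1 = Z,  H_2 = 0.

H_0: b_0 = 5 − 0 − 4 = 1; torsion from ∂_1 factors > 1: none. So H_0 = Z.
H_1: b_1 = 10 − 4 − 5 = 1; torsion from ∂_2 factors > 1: none. So H_1 = Z.
H_2: b_2 = 5 − 5 − 0 = 0; torsion from ∂_3 factors > 1: none. So H_2 = 0.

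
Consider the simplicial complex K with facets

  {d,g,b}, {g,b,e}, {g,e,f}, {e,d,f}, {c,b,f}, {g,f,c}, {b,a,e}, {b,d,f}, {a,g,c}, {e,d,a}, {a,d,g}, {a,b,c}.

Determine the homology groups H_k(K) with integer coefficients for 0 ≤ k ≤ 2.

K has 7 vertices, 18 edges, 12 triangles.
rank ∂_0 = 0, rank ∂_1 = 6 ⇒ b_0 = 7 − 0 − 6 = 1; all invariant factors of ∂_1 are 1 so no torsion. So H_0 ≅ Z.
rank ∂_1 = 6, rank ∂_2 = 12 ⇒ b_1 = 18 − 6 − 12 = 0; ∂_2 has invariant factor(s) [2] giving torsion. So H_1 ≅ Z/2.
rank ∂_2 = 12, rank ∂_3 = 0 ⇒ b_2 = 12 − 12 − 0 = 0. So H_2 ≅ 0.

H_0 ≅ Z,  H_1 ≅ Z/2,  H_2 = 0.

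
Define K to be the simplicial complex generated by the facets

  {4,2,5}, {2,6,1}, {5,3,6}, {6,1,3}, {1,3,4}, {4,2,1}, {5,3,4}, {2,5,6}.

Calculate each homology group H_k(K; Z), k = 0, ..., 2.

H_0 ≅ Z,  H_1 = 0,  H_2 ≅ Z.

K has 6 vertices, 12 edges, 8 triangles.
rank ∂_0 = 0, rank ∂_1 = 5 ⇒ b_0 = 6 − 0 − 5 = 1; all invariant factors of ∂_1 are 1 so no torsion. So H_0 ≅ Z.
rank ∂_1 = 5, rank ∂_2 = 7 ⇒ b_1 = 12 − 5 − 7 = 0; all invariant factors of ∂_2 are 1 so no torsion. So H_1 ≅ 0.
rank ∂_2 = 7, rank ∂_3 = 0 ⇒ b_2 = 8 − 7 − 0 = 1. So H_2 ≅ Z.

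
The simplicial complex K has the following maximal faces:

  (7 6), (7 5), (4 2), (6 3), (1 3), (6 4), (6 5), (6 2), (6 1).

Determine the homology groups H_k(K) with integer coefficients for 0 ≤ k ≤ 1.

H_0 = Z,  H_1 = Z^3.

Fix the vertex order 1 < 2 < 3 < 4 < 5 < 6 < 7 and write every simplex with vertices in increasing order. Then dim K = 1 and the simplices of K are:

  0-simplices (7): [1], [2], [3], [4], [5], [6], [7]
  1-simplices (9): [1,3], [1,6], [2,4], [2,6], [3,6], [4,6], [5,6], [5,7], [6,7]

so the chain groups are C_0 ≅ Z^7, C_1 ≅ Z^9.

The boundary map ∂_1: C_1 → C_0 sends each edge [p,q] (with p < q) to q − p. For instance
  ∂[4,6] = [6] − [4].
The resulting 7×9 matrix has rank 6, and its Smith normal form has invariant factors (1,1,1,1,1,1).

Reading off H_k = ker ∂_k / im ∂_{k+1}:

  H_0: rank C_0 − rank ∂_1 = 7 − 6 = 1, and the invariant factors of ∂_1 are all 1, so H_0 = Z.
  H_1: rank ker ∂_1 − rank ∂_2 = (9 − 6) − 0 = 3, and there is no ∂_2, so H_1 = Z^3.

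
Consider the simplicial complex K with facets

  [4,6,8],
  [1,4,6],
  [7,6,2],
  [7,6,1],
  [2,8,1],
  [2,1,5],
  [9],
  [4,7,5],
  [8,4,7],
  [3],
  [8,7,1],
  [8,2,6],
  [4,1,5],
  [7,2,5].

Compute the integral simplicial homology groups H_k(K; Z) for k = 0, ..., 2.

H_0 ≅ Z^3,  H_1 ≅ Z/2,  H_2 = 0.

Take the total order 1 < 2 < 3 < 4 < 5 < 6 < 7 < 8 < 9 on the vertex set. Then K (dimension 2) consists of the simplices:

  0-simplices (9): [1], [2], [3], [4], [5], [6], [7], [8], [9]
  1-simplices (18): [1,2], [1,4], [1,5], [1,6], [1,7], [1,8], [2,5], [2,6], [2,7], [2,8], [4,5], [4,6], [4,7], [4,8], [5,7], [6,7], [6,8], [7,8]
  2-simplices (12): [1,2,5], [1,2,8], [1,4,5], [1,4,6], [1,6,7], [1,7,8], [2,5,7], [2,6,7], [2,6,8], [4,5,7], [4,6,8], [4,7,8]

Hence C_0 ≅ Z^9, C_1 ≅ Z^18, C_2 ≅ Z^12.

The boundary map ∂_1: C_1 → C_0 sends each edge [p,q] (with p < q) to q − p. For instance
  ∂[7,8] = [8] − [7].
The 9×18 boundary matrix has rank 6 and Smith normal form diag(1,1,1,1,1,1).

∂_2: C_2 → C_1 sends each 2-simplex [p,q,r] to [q,r] − [p,r] + [p,q]. For instance
  ∂[2,6,7] = [6,7] − [2,7] + [2,6],
  ∂[1,2,8] = [2,8] − [1,8] + [1,2].
This gives a 18×12 integer matrix of rank 12; reducing to Smith normal form yields diagonal entries (1,1,1,1,1,1,1,1,1,1,1,2).

From H_k ≅ ker(∂_k) / im(∂_{k+1}) we obtain:

  H_0: rank C_0 − rank ∂_1 = 9 − 6 = 3, and the invariant factors of ∂_1 are all 1, so H_0 = Z^3.
  H_1: rank ker ∂_1 − rank ∂_2 = (18 − 6) − 12 = 0, and ∂_2 has invariant factor 2 > 1, so H_1 = Z/2.
  H_2: rank ker ∂_2 − rank ∂_3 = (12 − 12) − 0 = 0, and there is no ∂_3, so H_2 = 0.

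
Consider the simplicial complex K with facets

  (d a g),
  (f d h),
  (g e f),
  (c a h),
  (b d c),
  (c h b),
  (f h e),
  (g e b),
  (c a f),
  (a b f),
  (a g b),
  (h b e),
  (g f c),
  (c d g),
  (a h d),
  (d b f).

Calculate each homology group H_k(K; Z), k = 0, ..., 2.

We work with the vertex ordering a < b < c < d < e < f < g < h. The simplices of K, each written with vertices in increasing order, are:

  0-simplices (8): a, b, c, d, e, f, g, h
  1-simplices (24): ab, ac, ad, af, ag, ah, bc, bd, be, bf, bg, bh, cd, cf, cg, ch, df, dg, dh, ef, eg, eh, fg, fh
  2-simplices (16): abf, abg, acf, ach, adg, adh, bcd, bch, bdf, beg, beh, cdg, cfg, dfh, efg, efh

so the chain groups are C_0 ≅ Z^8, C_1 ≅ Z^24, C_2 ≅ Z^16.

The boundary map ∂_1: C_1 → C_0 is given by ∂[p,q] = [q] − [p]. For instance
  ∂eg = g − e.
This gives a 8×24 integer matrix of rank 7; reducing to Smith normal form yields diagonal entries (1,1,1,1,1,1,1).

The boundary map ∂_2: C_2 → C_1 acts by ∂[p,q,r] = [q,r] − [p,r] + [p,q]. For instance
  ∂beg = eg − bg + be,
  ∂dfh = fh − dh + df.
The resulting 24×16 matrix has rank 15, and its Smith normal form has invariant factors (1,1,1,1,1,1,1,1,1,1,1,1,1,1,1).

Now H_k = ker ∂_k / im ∂_{k+1}, so:

  H_0: rank C_0 − rank ∂_1 = 8 − 7 = 1, and the invariant factors of ∂_1 are all 1, so H_0 ≅ Z.
  H_1: rank ker ∂_1 − rank ∂_2 = (24 − 7) − 15 = 2, and the invariant factors of ∂_2 are all 1, so H_1 ≅ Z^2.
  H_2: rank ker ∂_2 − rank ∂_3 = (16 − 15) − 0 = 1, and there is no ∂_3, so H_2 ≅ Z.

H_0 = Z,  H_1 = Z^2,  H_2 = Z.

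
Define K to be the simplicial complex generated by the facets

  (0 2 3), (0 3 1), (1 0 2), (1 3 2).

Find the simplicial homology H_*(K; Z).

H_0 = Z,  H_1 = 0,  H_2 = Z.

Take the total order 0 < 1 < 2 < 3 on the vertex set. Then K (dimension 2) consists of the simplices:

  0-simplices (4): [0], [1], [2], [3]
  1-simplices (6): [0,1], [0,2], [0,3], [1,2], [1,3], [2,3]
  2-simplices (4): [0,1,2], [0,1,3], [0,2,3], [1,2,3]

so the chain groups are C_0 ≅ Z^4, C_1 ≅ Z^6, C_2 ≅ Z^4.

The boundary map ∂_1: C_1 → C_0 is given by ∂[p,q] = [q] − [p].
As a 4×6 matrix over Z this has rank 3, with invariant factors (1,1,1).

Boundary ∂_2: C_2 → C_1 acts by ∂[p,q,r] = [q,r] − [p,r] + [p,q]. For instance
  ∂[1,2,3] = [2,3] − [1,3] + [1,2],
  ∂[0,1,2] = [1,2] − [0,2] + [0,1].
As a 6×4 matrix over Z this has rank 3, with invariant factors (1,1,1).

Computing H_k = (kernel of ∂_k) / (image of ∂_{k+1}):

  H_0: rank C_0 − rank ∂_1 = 4 − 3 = 1, and the invariant factors of ∂_1 are all 1, so H_0 ≅ Z.
  H_1: rank ker ∂_1 − rank ∂_2 = (6 − 3) − 3 = 0, and the invariant factors of ∂_2 are all 1, so H_1 ≅ 0.
  H_2: rank ker ∂_2 − rank ∂_3 = (4 − 3) − 0 = 1, and there is no ∂_3, so H_2 ≅ Z.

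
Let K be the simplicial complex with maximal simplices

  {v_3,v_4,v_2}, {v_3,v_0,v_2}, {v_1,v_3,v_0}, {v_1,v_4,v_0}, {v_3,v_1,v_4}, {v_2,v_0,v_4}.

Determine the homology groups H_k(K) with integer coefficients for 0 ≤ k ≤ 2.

K has 5 vertices, 9 edges, 6 triangles.
rank ∂_0 = 0, rank ∂_1 = 4 ⇒ b_0 = 5 − 0 − 4 = 1; all invariant factors of ∂_1 are 1 so no torsion. So H_0 ≅ Z.
rank ∂_1 = 4, rank ∂_2 = 5 ⇒ b_1 = 9 − 4 − 5 = 0; all invariant factors of ∂_2 are 1 so no torsion. So H_1 ≅ 0.
rank ∂_2 = 5, rank ∂_3 = 0 ⇒ b_2 = 6 − 5 − 0 = 1. So H_2 ≅ Z.

H_0 = Z,  H_1 = 0,  H_2 = Z.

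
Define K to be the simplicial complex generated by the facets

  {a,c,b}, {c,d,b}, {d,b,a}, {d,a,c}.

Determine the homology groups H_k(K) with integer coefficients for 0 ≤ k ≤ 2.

H_0 = Z,  H_1 = 0,  H_2 = Z.

Fix the vertex order a < b < c < d and write every simplex with vertices in increasing order. Then dim K = 2 and the simplices of K are:

  0-simplices (4): a, b, c, d
  1-simplices (6): ab, ac, ad, bc, bd, cd
  2-simplices (4): abc, abd, acd, bcd

so the chain groups are C_0 ≅ Z^4, C_1 ≅ Z^6, C_2 ≅ Z^4.

∂_1: C_1 → C_0 is given by ∂[p,q] = [q] − [p].
This gives a 4×6 integer matrix of rank 3; reducing to Smith normal form yields diagonal entries (1,1,1).

Boundary ∂_2: C_2 → C_1 acts by ∂[p,q,r] = [q,r] − [p,r] + [p,q]. For instance
  ∂bcd = cd − bd + bc,
  ∂abc = bc − ac + ab.
As a 6×4 matrix over Z this has rank 3, with invariant factors (1,1,1).

Computing H_k = (kernel of ∂_k) / (image of ∂_{k+1}):

  H_0: rank C_0 − rank ∂_1 = 4 − 3 = 1, and the invariant factors of ∂_1 are all 1, so H_0 = Z.
  H_1: rank ker ∂_1 − rank ∂_2 = (6 − 3) − 3 = 0, and the invariant factors of ∂_2 are all 1, so H_1 = 0.
  H_2: rank ker ∂_2 − rank ∂_3 = (4 − 3) − 0 = 1, and there is no ∂_3, so H_2 = Z.

(K is a triangulation of the 2-sphere S^2.)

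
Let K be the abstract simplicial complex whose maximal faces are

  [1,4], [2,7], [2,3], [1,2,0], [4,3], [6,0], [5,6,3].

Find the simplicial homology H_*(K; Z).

Order the vertices as 0 < 1 < 2 < 3 < 4 < 5 < 6 < 7. Listing each simplex with vertices in this order, K has dimension 2 with simplices:

  0-simplices (8): [0], [1], [2], [3], [4], [5], [6], [7]
  1-simplices (11): [0,1], [0,2], [0,6], [1,2], [1,4], [2,3], [2,7], [3,4], [3,5], [3,6], [5,6]
  2-simplices (2): [0,1,2], [3,5,6]

Hence C_0 ≅ Z^8, C_1 ≅ Z^11, C_2 ≅ Z^2.

The boundary map ∂_1: C_1 → C_0 sends each edge [p,q] (with p < q) to q − p.
As a 8×11 matrix over Z this has rank 7, with invariant factors (1,1,1,1,1,1,1).

The boundary map ∂_2: C_2 → C_1 acts by ∂[p,q,r] = [q,r] − [p,r] + [p,q]. For instance
  ∂[3,5,6] = [5,6] − [3,6] + [3,5],
  ∂[0,1,2] = [1,2] − [0,2] + [0,1].
The 11×2 boundary matrix has rank 2 and Smith normal form diag(1,1).

Now H_k = ker ∂_k / im ∂_{k+1}, so:

  H_0: rank C_0 − rank ∂_1 = 8 − 7 = 1, and the invariant factors of ∂_1 are all 1, so H_0 = Z.
  H_1: rank ker ∂_1 − rank ∂_2 = (11 − 7) − 2 = 2, and the invariant factors of ∂_2 are all 1, so H_1 = Z^2.
  H_2: rank ker ∂_2 − rank ∂_3 = (2 − 2) − 0 = 0, and there is no ∂_3, so H_2 = 0.

H_0 ≅ Z,  H_1 ≅ Z^2,  H_2 = 0.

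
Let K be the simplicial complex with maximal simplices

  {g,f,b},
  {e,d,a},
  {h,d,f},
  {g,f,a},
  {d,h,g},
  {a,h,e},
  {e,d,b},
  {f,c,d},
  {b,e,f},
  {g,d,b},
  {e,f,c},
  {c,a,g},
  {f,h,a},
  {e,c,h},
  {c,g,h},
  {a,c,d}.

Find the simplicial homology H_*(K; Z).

Fix the vertex order a < b < c < d < e < f < g < h and write every simplex with vertices in increasing order. Then dim K = 2 and the simplices of K are:

  0-simplices (8): a, b, c, d, e, f, g, h
  1-simplices (24): ac, ad, ae, af, ag, ah, bd, be, bf, bg, cd, ce, cf, cg, ch, de, df, dg, dh, ef, eh, fg, fh, gh
  2-simplices (16): acd, acg, ade, aeh, afg, afh, bde, bdg, bef, bfg, cdf, cef, ceh, cgh, dfh, dgh

Hence C_0 ≅ Z^8, C_1 ≅ Z^24, C_2 ≅ Z^16.

∂_1: C_1 → C_0 maps an edge to its endpoints' difference, ∂[p,q] = q − p.
The 8×24 boundary matrix has rank 7 and Smith normal form diag(1,1,1,1,1,1,1).

Boundary ∂_2: C_2 → C_1 acts by ∂[p,q,r] = [q,r] − [p,r] + [p,q]. For instance
  ∂afh = fh − ah + af,
  ∂dgh = gh − dh + dg.
As a 24×16 matrix over Z this has rank 15, with invariant factors (1,1,1,1,1,1,1,1,1,1,1,1,1,1,1).

Computing H_k = (kernel of ∂_k) / (image of ∂_{k+1}):

  H_0: rank C_0 − rank ∂_1 = 8 − 7 = 1, and the invariant factors of ∂_1 are all 1, so H_0 = Z.
  H_1: rank ker ∂_1 − rank ∂_2 = (24 − 7) − 15 = 2, and the invariant factors of ∂_2 are all 1, so H_1 = Z^2.
  H_2: rank ker ∂_2 − rank ∂_3 = (16 − 15) − 0 = 1, and there is no ∂_3, so H_2 = Z.

H_0 ≅ Z,  H_1 ≅ Z^2,  H_2 ≅ Z.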